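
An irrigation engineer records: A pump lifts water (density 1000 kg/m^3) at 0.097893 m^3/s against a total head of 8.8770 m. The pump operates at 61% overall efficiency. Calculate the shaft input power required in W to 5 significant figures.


Approach: apply hydraulic power then efficiency conversion, P = rho*g*Q*H; P_in = P/eta.
Step 1 — hydraulic power (P = rho*g*Q*H):
  P = 1000 * 9.81 * 0.097893 * 8.8770 = 8524.852 W
Step 2 — input power: P_in = P/eta = 8524.852 / 0.61 = 13975 W
Therefore the shaft input power required = 13975 W.


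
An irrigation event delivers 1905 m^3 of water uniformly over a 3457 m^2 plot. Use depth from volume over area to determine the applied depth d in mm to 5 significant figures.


Approach: apply depth from volume over area, d = (V/A)*1000.
d = (1905 / 3457) * 1000 = 551.06 mm
Therefore the applied depth d = 551.06 mm.


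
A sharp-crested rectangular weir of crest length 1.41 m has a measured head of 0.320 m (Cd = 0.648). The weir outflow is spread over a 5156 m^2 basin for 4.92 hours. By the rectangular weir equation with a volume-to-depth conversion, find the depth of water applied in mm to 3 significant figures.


Approach: apply the rectangular weir equation with a volume-to-depth conversion, Q = (2/3)*Cd*L*sqrt(2g)*H^1.5; d = Q*t/A * 1000.
Step 1 — weir discharge:
  Q = (2/3)*0.648*1.41*sqrt(2*9.81)*0.320^1.5 = 0.48840 m^3/s
Step 2 — volume: V = 0.48840 * 4.92*3600 = 8650.6 m^3
Step 3 — depth: d = V/A * 1000 = 8650.6/5156 * 1000 = 1680 mm
Therefore the depth of water applied = 1680 mm.


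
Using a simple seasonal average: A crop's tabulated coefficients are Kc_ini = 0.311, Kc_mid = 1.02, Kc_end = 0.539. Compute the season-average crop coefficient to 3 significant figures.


Approach: apply a simple seasonal average, Kc_avg = (Kc_ini + Kc_mid + Kc_end)/3.
Kc_avg = (0.311 + 1.02 + 0.539)/3 = 0.623
Therefore the season-average crop coefficient = 0.623.


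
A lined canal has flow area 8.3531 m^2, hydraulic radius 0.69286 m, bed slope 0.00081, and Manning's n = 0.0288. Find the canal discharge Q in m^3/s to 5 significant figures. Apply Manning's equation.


Approach: apply Manning's equation, Q = (1/n)*A*R^(2/3)*S^(1/2).
Q = (1/0.0288) * 8.3531 * 0.69286^(2/3) * 0.00081^(1/2) = 6.4634 m^3/s
Therefore the canal discharge Q = 6.4634 m^3/s.


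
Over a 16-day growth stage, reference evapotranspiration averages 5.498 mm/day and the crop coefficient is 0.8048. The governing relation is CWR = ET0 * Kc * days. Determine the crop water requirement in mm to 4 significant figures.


CWR = 5.498 * 0.8048 * 16 = 70.80 mm
Therefore the crop water requirement = 70.80 mm.


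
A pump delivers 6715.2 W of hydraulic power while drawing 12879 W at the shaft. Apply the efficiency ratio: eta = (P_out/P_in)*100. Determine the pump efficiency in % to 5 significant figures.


eta = (6715.2 / 12879) * 100 = 52.141 %
Therefore the pump efficiency = 52.141 %.


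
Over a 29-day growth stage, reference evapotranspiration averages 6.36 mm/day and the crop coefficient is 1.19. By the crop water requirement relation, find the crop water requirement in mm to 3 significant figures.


Approach: apply the crop water requirement relation, CWR = ET0 * Kc * days.
CWR = 6.36 * 1.19 * 29 = 219 mm
Therefore the crop water requirement = 219 mm.


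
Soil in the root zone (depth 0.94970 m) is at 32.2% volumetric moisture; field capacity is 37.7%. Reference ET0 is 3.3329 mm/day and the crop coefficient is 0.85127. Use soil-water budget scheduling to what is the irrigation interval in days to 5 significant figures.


Approach: apply soil-water budget scheduling, SMD = (FC-theta)/100*depth*1000; ETc = ET0*Kc; interval = SMD/ETc.
Step 1 — soil moisture deficit:
  SMD = (37.7 - 32.2)/100 * 0.94970 * 1000 = 52.23350 mm
Step 2 — daily crop ET (ETc = ET0*Kc):
  ETc = 3.3329 * 0.85127 = 2.837198 mm/day
Step 3 — irrigation interval (SMD/ETc):
  interval = 52.23350 / 2.837198 = 18.410 days
Therefore the irrigation interval = 18.410 days.


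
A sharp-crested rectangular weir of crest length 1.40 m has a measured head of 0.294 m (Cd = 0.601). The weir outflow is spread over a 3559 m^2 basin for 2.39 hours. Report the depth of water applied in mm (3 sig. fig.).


Approach: apply the rectangular weir equation with a volume-to-depth conversion, Q = (2/3)*Cd*L*sqrt(2g)*H^1.5; d = Q*t/A * 1000.
Step 1 — weir discharge:
  Q = (2/3)*0.601*1.40*sqrt(2*9.81)*0.294^1.5 = 0.39608 m^3/s
Step 2 — volume: V = 0.39608 * 2.39*3600 = 3407.9 m^3
Step 3 — depth: d = V/A * 1000 = 3407.9/3559 * 1000 = 958 mm
Therefore the depth of water applied = 958 mm.


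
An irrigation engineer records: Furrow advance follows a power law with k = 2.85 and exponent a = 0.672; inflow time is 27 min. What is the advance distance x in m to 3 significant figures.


Approach: apply the power-law advance function, x = k*t^a.
x = 2.85 * 27^0.672 = 26.1 m
Therefore the advance distance x = 26.1 m.


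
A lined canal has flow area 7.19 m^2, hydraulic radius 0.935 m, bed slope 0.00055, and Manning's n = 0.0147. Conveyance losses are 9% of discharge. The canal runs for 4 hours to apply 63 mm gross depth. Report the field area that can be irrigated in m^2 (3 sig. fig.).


Approach: apply Manning's equation with a conveyance and depth budget, Q = (1/n)*A*R^(2/3)*S^(1/2); Q_field = Q*(1-loss); Area = Q_field*t/(d/1000).
Step 1 — canal discharge (Manning's equation):
  Q = (1/0.0147) * 7.19 * 0.935^(2/3) * 0.00055^(1/2) = 10.968 m^3/s
Step 2 — delivered flow: Q_field = 10.968*(1 - 9/100) = 9.9810 m^3/s
Step 3 — volume delivered: V = 9.9810 * 4*3600 = 143730 m^3
Step 4 — area served: A = V / (depth/1000) = 143730 / 0.063 = 2280000 m^2
Therefore the field area that can be irrigated = 2280000 m^2.


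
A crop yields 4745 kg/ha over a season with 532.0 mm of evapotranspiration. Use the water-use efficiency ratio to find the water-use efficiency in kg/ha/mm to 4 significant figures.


Approach: apply the water-use efficiency ratio, WUE = yield/ET.
WUE = 4745 / 532.0 = 8.919 kg/ha/mm
Therefore the water-use efficiency = 8.919 kg/ha/mm.


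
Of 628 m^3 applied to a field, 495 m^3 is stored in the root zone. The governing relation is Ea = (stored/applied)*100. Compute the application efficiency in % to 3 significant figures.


Ea = (495/628)*100 = 78.8 %
Therefore the application efficiency = 78.8 %.


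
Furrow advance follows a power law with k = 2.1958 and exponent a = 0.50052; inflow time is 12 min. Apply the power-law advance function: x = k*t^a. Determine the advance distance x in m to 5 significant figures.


x = 2.1958 * 12^0.50052 = 7.6163 m
Therefore the advance distance x = 7.6163 m.


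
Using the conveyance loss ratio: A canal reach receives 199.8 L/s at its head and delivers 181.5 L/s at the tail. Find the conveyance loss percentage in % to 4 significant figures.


Approach: apply the conveyance loss ratio, loss% = ((Q_head - Q_tail)/Q_head)*100.
loss = ((199.8 - 181.5)/199.8)*100 = 9.159 %
Therefore the conveyance loss percentage = 9.159 %.


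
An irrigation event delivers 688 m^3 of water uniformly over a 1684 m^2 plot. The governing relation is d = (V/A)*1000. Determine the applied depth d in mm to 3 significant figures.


d = (688 / 1684) * 1000 = 409 mm
Therefore the applied depth d = 409 mm.


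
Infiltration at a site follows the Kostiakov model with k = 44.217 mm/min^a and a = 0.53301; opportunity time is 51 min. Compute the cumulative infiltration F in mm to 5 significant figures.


Approach: apply the Kostiakov infiltration equation, F = k*t^a.
F = 44.217 * 51^0.53301 = 359.54 mm
Therefore the cumulative infiltration F = 359.54 mm.


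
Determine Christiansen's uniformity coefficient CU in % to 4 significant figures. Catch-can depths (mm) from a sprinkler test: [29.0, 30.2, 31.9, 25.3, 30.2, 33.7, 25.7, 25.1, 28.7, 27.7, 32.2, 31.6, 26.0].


Approach: apply Christiansen's uniformity coefficient, CU = (1 - mean_abs_deviation/mean)*100.
mean = 29.0231 mm
mean |d_i - mean| = 2.40947 mm
CU = (1 - 2.40947/29.0231)*100 = 91.70 %
Therefore Christiansen's uniformity coefficient CU = 91.70 %.


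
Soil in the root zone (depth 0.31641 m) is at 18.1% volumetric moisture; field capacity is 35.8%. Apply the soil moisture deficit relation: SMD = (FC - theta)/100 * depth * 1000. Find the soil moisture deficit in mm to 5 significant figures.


SMD = (35.8 - 18.1)/100 * 0.31641 * 1000 = 56.005 mm
Therefore the soil moisture deficit = 56.005 mm.


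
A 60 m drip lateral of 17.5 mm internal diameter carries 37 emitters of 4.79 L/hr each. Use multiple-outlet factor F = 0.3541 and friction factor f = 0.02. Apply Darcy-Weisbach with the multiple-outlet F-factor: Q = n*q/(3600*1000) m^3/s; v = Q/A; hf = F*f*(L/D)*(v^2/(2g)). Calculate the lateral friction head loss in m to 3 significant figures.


Q = 37*4.79/(3600*1000) = 4.9231e-05 m^3/s
A = pi*(17.5e-3/2)^2 = 2.4053e-04 m^2, so v = Q/A = 0.20468 m/s
hf = 0.3541*0.02*(60/0.0175)*(0.20468^2/(2*9.81)) = 0.0518 m
Therefore the lateral friction head loss = 0.0518 m.


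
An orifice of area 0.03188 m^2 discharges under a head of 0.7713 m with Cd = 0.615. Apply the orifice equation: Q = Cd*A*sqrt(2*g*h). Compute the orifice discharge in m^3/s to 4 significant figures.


Q = 0.615 * 0.03188 * sqrt(2*9.81*0.7713) = 0.07627 m^3/s
Therefore the orifice discharge = 0.07627 m^3/s.


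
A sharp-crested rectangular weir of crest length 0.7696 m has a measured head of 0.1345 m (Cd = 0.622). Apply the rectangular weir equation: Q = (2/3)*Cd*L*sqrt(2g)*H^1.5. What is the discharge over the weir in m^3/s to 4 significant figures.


Q = (2/3)*0.622*0.7696*sqrt(2*9.81)*0.1345^1.5 = 0.06973 m^3/s
Therefore the discharge over the weir = 0.06973 m^3/s.


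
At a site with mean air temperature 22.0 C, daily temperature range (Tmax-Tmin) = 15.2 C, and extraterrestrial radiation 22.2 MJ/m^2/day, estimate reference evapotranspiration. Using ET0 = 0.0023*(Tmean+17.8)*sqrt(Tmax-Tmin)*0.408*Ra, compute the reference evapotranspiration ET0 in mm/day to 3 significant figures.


ET0 = 0.0023*(22.0+17.8)*sqrt(15.2)*0.408*22.2 = 3.23 mm/day
Therefore the reference evapotranspiration ET0 = 3.23 mm/day.


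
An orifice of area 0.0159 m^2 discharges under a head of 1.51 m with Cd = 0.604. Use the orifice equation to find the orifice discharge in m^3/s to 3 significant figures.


Approach: apply the orifice equation, Q = Cd*A*sqrt(2*g*h).
Q = 0.604 * 0.0159 * sqrt(2*9.81*1.51) = 0.0523 m^3/s
Therefore the orifice discharge = 0.0523 m^3/s.


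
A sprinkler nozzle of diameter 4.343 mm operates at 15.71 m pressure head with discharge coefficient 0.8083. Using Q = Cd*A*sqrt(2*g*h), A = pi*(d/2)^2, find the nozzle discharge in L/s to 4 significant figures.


A = pi*(4.343e-3/2)^2 = 1.48139e-05 m^2
Q = 0.8083 * 1.48139e-05 * sqrt(2*9.81*15.71) * 1000 = 0.2102 L/s
Therefore the nozzle discharge = 0.2102 L/s.


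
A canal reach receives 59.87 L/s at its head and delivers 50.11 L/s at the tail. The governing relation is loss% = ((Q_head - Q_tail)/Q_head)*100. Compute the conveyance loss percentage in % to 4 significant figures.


loss = ((59.87 - 50.11)/59.87)*100 = 16.30 %
Therefore the conveyance loss percentage = 16.30 %.


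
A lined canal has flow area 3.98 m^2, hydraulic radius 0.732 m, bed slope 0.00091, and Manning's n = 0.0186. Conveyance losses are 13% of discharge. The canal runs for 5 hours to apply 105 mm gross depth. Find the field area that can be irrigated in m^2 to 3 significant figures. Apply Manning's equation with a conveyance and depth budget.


Approach: apply Manning's equation with a conveyance and depth budget, Q = (1/n)*A*R^(2/3)*S^(1/2); Q_field = Q*(1-loss); Area = Q_field*t/(d/1000).
Step 1 — canal discharge (Manning's equation):
  Q = (1/0.0186) * 3.98 * 0.732^(2/3) * 0.00091^(1/2) = 5.2428 m^3/s
Step 2 — delivered flow: Q_field = 5.2428*(1 - 13/100) = 4.5613 m^3/s
Step 3 — volume delivered: V = 4.5613 * 5*3600 = 82103 m^3
Step 4 — area served: A = V / (depth/1000) = 82103 / 0.105 = 782000 m^2
Therefore the field area that can be irrigated = 782000 m^2.


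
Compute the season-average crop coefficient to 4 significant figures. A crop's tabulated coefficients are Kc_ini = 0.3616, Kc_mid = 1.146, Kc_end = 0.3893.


Approach: apply a simple seasonal average, Kc_avg = (Kc_ini + Kc_mid + Kc_end)/3.
Kc_avg = (0.3616 + 1.146 + 0.3893)/3 = 0.6323
Therefore the season-average crop coefficient = 0.6323.


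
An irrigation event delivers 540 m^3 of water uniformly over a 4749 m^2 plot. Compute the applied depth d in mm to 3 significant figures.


Approach: apply depth from volume over area, d = (V/A)*1000.
d = (540 / 4749) * 1000 = 114 mm
Therefore the applied depth d = 114 mm.


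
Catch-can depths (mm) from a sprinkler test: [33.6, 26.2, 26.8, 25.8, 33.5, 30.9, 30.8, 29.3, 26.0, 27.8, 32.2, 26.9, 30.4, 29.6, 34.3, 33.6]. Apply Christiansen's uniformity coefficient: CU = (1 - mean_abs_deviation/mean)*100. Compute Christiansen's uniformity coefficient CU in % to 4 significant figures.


mean = 29.8562 mm
mean |d_i - mean| = 2.55625 mm
CU = (1 - 2.55625/29.8562)*100 = 91.44 %
Therefore Christiansen's uniformity coefficient CU = 91.44 %.


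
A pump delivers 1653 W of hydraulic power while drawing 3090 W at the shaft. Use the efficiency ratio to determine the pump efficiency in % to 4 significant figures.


Approach: apply the efficiency ratio, eta = (P_out/P_in)*100.
eta = (1653 / 3090) * 100 = 53.50 %
Therefore the pump efficiency = 53.50 %.


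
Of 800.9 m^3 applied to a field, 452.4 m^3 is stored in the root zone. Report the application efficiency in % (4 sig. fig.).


Approach: apply the application efficiency ratio, Ea = (stored/applied)*100.
Ea = (452.4/800.9)*100 = 56.49 %
Therefore the application efficiency = 56.49 %.


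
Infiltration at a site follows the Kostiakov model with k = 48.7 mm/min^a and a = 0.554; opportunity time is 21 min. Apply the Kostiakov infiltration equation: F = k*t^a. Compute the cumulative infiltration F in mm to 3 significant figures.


F = 48.7 * 21^0.554 = 263 mm
Therefore the cumulative infiltration F = 263 mm.


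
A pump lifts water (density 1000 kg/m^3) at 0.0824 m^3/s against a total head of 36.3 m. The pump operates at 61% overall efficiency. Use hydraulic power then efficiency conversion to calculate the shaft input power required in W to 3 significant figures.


Approach: apply hydraulic power then efficiency conversion, P = rho*g*Q*H; P_in = P/eta.
Step 1 — hydraulic power (P = rho*g*Q*H):
  P = 1000 * 9.81 * 0.0824 * 36.3 = 29343 W
Step 2 — input power: P_in = P/eta = 29343 / 0.61 = 48100 W
Therefore the shaft input power required = 48100 W.


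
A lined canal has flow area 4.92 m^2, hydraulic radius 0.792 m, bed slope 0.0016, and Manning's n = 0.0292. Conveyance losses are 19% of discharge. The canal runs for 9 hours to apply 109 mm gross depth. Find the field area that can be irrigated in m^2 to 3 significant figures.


Approach: apply Manning's equation with a conveyance and depth budget, Q = (1/n)*A*R^(2/3)*S^(1/2); Q_field = Q*(1-loss); Area = Q_field*t/(d/1000).
Step 1 — canal discharge (Manning's equation):
  Q = (1/0.0292) * 4.92 * 0.792^(2/3) * 0.0016^(1/2) = 5.7693 m^3/s
Step 2 — delivered flow: Q_field = 5.7693*(1 - 19/100) = 4.6732 m^3/s
Step 3 — volume delivered: V = 4.6732 * 9*3600 = 151410 m^3
Step 4 — area served: A = V / (depth/1000) = 151410 / 0.109 = 1390000 m^2
Therefore the field area that can be irrigated = 1390000 m^2.


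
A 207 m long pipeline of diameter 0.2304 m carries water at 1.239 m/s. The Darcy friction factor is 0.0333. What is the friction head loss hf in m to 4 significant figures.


Approach: apply the Darcy-Weisbach equation, hf = f*(L/D)*(v^2/(2g)).
hf = 0.0333 * (207/0.2304) * (1.239^2 / (2*9.81))
hf = 2.341 m
Therefore the friction head loss hf = 2.341 m.


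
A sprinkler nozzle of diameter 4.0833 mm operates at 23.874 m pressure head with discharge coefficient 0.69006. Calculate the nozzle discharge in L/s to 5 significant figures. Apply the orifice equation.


Approach: apply the orifice equation, Q = Cd*A*sqrt(2*g*h), A = pi*(d/2)^2.
A = pi*(4.0833e-3/2)^2 = 1.309521e-05 m^2
Q = 0.69006 * 1.309521e-05 * sqrt(2*9.81*23.874) * 1000 = 0.19557 L/s
Therefore the nozzle discharge = 0.19557 L/s.


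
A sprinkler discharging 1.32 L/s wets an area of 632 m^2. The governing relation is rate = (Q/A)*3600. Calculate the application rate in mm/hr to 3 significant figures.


rate = (1.32 / 632) * 3600 = 7.52 mm/hr
Therefore the application rate = 7.52 mm/hr.


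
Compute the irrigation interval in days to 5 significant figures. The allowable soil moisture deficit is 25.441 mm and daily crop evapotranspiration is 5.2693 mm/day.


Approach: apply the irrigation interval relation, interval = SMD / ETc.
interval = 25.441 / 5.2693 = 4.8282 days
Therefore the irrigation interval = 4.8282 days.


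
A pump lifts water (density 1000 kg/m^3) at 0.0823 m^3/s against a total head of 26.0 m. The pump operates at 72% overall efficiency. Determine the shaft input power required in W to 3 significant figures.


Approach: apply hydraulic power then efficiency conversion, P = rho*g*Q*H; P_in = P/eta.
Step 1 — hydraulic power (P = rho*g*Q*H):
  P = 1000 * 9.81 * 0.0823 * 26.0 = 20991 W
Step 2 — input power: P_in = P/eta = 20991 / 0.72 = 29200 W
Therefore the shaft input power required = 29200 W.


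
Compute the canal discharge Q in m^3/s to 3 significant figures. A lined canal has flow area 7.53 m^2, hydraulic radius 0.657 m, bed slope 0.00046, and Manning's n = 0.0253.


Approach: apply Manning's equation, Q = (1/n)*A*R^(2/3)*S^(1/2).
Q = (1/0.0253) * 7.53 * 0.657^(2/3) * 0.00046^(1/2) = 4.82 m^3/s
Therefore the canal discharge Q = 4.82 m^3/s.


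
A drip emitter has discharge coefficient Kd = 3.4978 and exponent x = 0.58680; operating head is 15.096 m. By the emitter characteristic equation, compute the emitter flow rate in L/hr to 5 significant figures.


Approach: apply the emitter characteristic equation, q = Kd * h^x.
q = 3.4978 * 15.096^0.58680 = 17.201 L/hr
Therefore the emitter flow rate = 17.201 L/hr.


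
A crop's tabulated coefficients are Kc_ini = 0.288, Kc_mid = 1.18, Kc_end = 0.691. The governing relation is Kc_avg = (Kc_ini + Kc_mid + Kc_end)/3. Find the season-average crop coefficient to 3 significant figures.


Kc_avg = (0.288 + 1.18 + 0.691)/3 = 0.720
Therefore the season-average crop coefficient = 0.720.


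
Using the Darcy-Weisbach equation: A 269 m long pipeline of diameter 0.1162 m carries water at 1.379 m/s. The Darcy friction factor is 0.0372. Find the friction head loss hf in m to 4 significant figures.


Approach: apply the Darcy-Weisbach equation, hf = f*(L/D)*(v^2/(2g)).
hf = 0.0372 * (269/0.1162) * (1.379^2 / (2*9.81))
hf = 8.347 m
Therefore the friction head loss hf = 8.347 m.


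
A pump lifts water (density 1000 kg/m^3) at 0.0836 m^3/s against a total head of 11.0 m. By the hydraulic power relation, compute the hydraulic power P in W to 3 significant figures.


Approach: apply the hydraulic power relation, P = rho*g*Q*H.
P = 1000 * 9.81 * 0.0836 * 11.0 = 9020 W
Therefore the hydraulic power P = 9020 W.


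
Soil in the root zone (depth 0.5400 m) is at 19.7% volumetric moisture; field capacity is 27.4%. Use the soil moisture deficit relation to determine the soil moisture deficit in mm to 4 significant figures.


Approach: apply the soil moisture deficit relation, SMD = (FC - theta)/100 * depth * 1000.
SMD = (27.4 - 19.7)/100 * 0.5400 * 1000 = 41.58 mm
Therefore the soil moisture deficit = 41.58 mm.


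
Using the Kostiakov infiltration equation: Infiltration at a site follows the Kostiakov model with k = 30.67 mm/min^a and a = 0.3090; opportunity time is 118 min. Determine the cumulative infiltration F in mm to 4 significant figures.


Approach: apply the Kostiakov infiltration equation, F = k*t^a.
F = 30.67 * 118^0.3090 = 133.9 mm
Therefore the cumulative infiltration F = 133.9 mm.


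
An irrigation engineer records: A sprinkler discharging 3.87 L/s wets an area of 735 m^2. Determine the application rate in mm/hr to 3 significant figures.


Approach: apply the application rate relation, rate = (Q/A)*3600.
rate = (3.87 / 735) * 3600 = 19.0 mm/hr
Therefore the application rate = 19.0 mm/hr.


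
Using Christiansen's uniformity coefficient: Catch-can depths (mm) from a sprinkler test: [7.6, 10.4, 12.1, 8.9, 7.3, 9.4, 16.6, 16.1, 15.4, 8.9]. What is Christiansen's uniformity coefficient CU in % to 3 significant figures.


Approach: apply Christiansen's uniformity coefficient, CU = (1 - mean_abs_deviation/mean)*100.
mean = 11.270 mm
mean |d_i - mean| = 3.0240 mm
CU = (1 - 3.0240/11.270)*100 = 73.2 %
Therefore Christiansen's uniformity coefficient CU = 73.2 %.


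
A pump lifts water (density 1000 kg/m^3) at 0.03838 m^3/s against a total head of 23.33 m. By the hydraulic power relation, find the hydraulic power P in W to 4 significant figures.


Approach: apply the hydraulic power relation, P = rho*g*Q*H.
P = 1000 * 9.81 * 0.03838 * 23.33 = 8784 W
Therefore the hydraulic power P = 8784 W.


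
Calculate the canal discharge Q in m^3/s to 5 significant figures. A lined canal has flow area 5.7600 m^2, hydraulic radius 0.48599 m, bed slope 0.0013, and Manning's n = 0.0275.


Approach: apply Manning's equation, Q = (1/n)*A*R^(2/3)*S^(1/2).
Q = (1/0.0275) * 5.7600 * 0.48599^(2/3) * 0.0013^(1/2) = 4.6682 m^3/s
Therefore the canal discharge Q = 4.6682 m^3/s.


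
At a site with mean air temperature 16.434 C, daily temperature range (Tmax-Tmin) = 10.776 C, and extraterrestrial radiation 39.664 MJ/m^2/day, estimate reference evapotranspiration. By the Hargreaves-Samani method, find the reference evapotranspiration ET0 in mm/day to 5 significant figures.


Approach: apply the Hargreaves-Samani method, ET0 = 0.0023*(Tmean+17.8)*sqrt(Tmax-Tmin)*0.408*Ra.
ET0 = 0.0023*(16.434+17.8)*sqrt(10.776)*0.408*39.664 = 4.1828 mm/day
Therefore the reference evapotranspiration ET0 = 4.1828 mm/day.


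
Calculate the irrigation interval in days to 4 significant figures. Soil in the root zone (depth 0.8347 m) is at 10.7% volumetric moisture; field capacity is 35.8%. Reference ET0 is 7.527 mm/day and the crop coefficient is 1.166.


Approach: apply soil-water budget scheduling, SMD = (FC-theta)/100*depth*1000; ETc = ET0*Kc; interval = SMD/ETc.
Step 1 — soil moisture deficit:
  SMD = (35.8 - 10.7)/100 * 0.8347 * 1000 = 209.510 mm
Step 2 — daily crop ET (ETc = ET0*Kc):
  ETc = 7.527 * 1.166 = 8.77648 mm/day
Step 3 — irrigation interval (SMD/ETc):
  interval = 209.510 / 8.77648 = 23.87 days
Therefore the irrigation interval = 23.87 days.


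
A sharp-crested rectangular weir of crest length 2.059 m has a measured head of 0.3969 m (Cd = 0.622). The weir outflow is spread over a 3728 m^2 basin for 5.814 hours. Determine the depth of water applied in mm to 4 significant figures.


Approach: apply the rectangular weir equation with a volume-to-depth conversion, Q = (2/3)*Cd*L*sqrt(2g)*H^1.5; d = Q*t/A * 1000.
Step 1 — weir discharge:
  Q = (2/3)*0.622*2.059*sqrt(2*9.81)*0.3969^1.5 = 0.945642 m^3/s
Step 2 — volume: V = 0.945642 * 5.814*3600 = 19792.7 m^3
Step 3 — depth: d = V/A * 1000 = 19792.7/3728 * 1000 = 5309 mm
Therefore the depth of water applied = 5309 mm.


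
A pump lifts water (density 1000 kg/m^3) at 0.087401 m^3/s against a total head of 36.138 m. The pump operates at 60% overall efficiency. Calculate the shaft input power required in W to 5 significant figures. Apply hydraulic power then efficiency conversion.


Approach: apply hydraulic power then efficiency conversion, P = rho*g*Q*H; P_in = P/eta.
Step 1 — hydraulic power (P = rho*g*Q*H):
  P = 1000 * 9.81 * 0.087401 * 36.138 = 30984.86 W
Step 2 — input power: P_in = P/eta = 30984.86 / 0.6 = 51641 W
Therefore the shaft input power required = 51641 W.


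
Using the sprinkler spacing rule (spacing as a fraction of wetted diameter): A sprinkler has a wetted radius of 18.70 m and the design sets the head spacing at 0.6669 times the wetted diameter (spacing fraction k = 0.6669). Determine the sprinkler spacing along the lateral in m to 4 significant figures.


Approach: apply the sprinkler spacing rule (spacing as a fraction of wetted diameter), S = k*(2*R).
S = 0.6669 * (2 * 18.70) = 24.94 m
Therefore the sprinkler spacing along the lateral = 24.94 m.


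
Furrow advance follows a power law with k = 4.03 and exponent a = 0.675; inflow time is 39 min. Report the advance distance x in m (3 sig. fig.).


Approach: apply the power-law advance function, x = k*t^a.
x = 4.03 * 39^0.675 = 47.8 m
Therefore the advance distance x = 47.8 m.


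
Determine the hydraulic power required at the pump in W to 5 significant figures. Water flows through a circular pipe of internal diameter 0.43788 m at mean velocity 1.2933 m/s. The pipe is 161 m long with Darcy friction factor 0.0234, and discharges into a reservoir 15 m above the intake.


Approach: apply continuity + Darcy-Weisbach + hydraulic power, Q = A*v; hf = f*(L/D)*(v^2/(2g)); H = static + hf; P = rho*g*Q*H.
Step 1 — flow rate (continuity, Q = A*v):
  A = pi*(0.43788/2)^2 = 0.1505914 m^2
  Q = 0.1505914 * 1.2933 = 0.1947598 m^3/s
Step 2 — friction head loss (Darcy-Weisbach):
  hf = 0.0234 * (161/0.43788) * (1.2933^2 / (2*9.81))
  hf = 0.7334765 m
Step 3 — total head: H = 15 + 0.7334765 = 15.73348 m
Step 4 — hydraulic power (P = rho*g*Q*H):
  P = 1000 * 9.81 * 0.1947598 * 15.73348 = 30060 W
Therefore the hydraulic power required at the pump = 30060 W.


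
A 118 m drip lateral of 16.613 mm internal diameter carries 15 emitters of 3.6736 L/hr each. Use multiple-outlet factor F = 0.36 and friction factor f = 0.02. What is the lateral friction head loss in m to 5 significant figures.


Approach: apply Darcy-Weisbach with the multiple-outlet F-factor, Q = n*q/(3600*1000) m^3/s; v = Q/A; hf = F*f*(L/D)*(v^2/(2g)).
Q = 15*3.6736/(3600*1000) = 1.530667e-05 m^3/s
A = pi*(16.613e-3/2)^2 = 2.167634e-04 m^2, so v = Q/A = 0.07061462 m/s
hf = 0.36*0.02*(118/0.016613)*(0.07061462^2/(2*9.81)) = 0.012997 m
Therefore the lateral friction head loss = 0.012997 m.


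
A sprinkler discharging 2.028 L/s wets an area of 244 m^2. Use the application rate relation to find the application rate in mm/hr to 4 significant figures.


Approach: apply the application rate relation, rate = (Q/A)*3600.
rate = (2.028 / 244) * 3600 = 29.92 mm/hr
Therefore the application rate = 29.92 mm/hr.


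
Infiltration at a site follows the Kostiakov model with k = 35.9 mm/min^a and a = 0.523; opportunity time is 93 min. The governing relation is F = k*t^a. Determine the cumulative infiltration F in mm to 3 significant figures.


F = 35.9 * 93^0.523 = 384 mm
Therefore the cumulative infiltration F = 384 mm.


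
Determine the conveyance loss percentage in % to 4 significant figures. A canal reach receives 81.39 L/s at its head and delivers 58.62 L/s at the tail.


Approach: apply the conveyance loss ratio, loss% = ((Q_head - Q_tail)/Q_head)*100.
loss = ((81.39 - 58.62)/81.39)*100 = 27.98 %
Therefore the conveyance loss percentage = 27.98 %.


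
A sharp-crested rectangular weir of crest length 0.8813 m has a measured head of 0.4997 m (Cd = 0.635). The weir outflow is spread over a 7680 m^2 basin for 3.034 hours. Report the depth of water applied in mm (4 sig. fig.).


Approach: apply the rectangular weir equation with a volume-to-depth conversion, Q = (2/3)*Cd*L*sqrt(2g)*H^1.5; d = Q*t/A * 1000.
Step 1 — weir discharge:
  Q = (2/3)*0.635*0.8813*sqrt(2*9.81)*0.4997^1.5 = 0.583740 m^3/s
Step 2 — volume: V = 0.583740 * 3.034*3600 = 6375.85 m^3
Step 3 — depth: d = V/A * 1000 = 6375.85/7680 * 1000 = 830.2 mm
Therefore the depth of water applied = 830.2 mm.


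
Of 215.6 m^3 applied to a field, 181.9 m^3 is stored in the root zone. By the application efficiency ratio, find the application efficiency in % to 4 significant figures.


Approach: apply the application efficiency ratio, Ea = (stored/applied)*100.
Ea = (181.9/215.6)*100 = 84.37 %
Therefore the application efficiency = 84.37 %.


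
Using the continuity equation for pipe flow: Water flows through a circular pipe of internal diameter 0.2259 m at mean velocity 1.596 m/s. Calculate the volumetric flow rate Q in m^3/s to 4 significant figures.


Approach: apply the continuity equation for pipe flow, Q = A * v with A = pi*(D/2)^2.
A = pi*(0.2259/2)^2 = 0.0400795 m^2
Q = 0.0400795 * 1.596 = 0.06397 m^3/s
Therefore the volumetric flow rate Q = 0.06397 m^3/s.


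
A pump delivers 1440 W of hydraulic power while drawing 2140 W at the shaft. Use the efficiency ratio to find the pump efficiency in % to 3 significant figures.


Approach: apply the efficiency ratio, eta = (P_out/P_in)*100.
eta = (1440 / 2140) * 100 = 67.3 %
Therefore the pump efficiency = 67.3 %.


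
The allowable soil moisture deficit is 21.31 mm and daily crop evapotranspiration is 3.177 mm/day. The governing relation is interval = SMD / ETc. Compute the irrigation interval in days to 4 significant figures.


interval = 21.31 / 3.177 = 6.708 days
Therefore the irrigation interval = 6.708 days.


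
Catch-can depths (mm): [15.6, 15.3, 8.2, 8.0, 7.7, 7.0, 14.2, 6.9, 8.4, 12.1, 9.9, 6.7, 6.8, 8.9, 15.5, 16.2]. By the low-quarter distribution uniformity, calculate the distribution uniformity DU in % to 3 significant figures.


Approach: apply the low-quarter distribution uniformity, DU = (mean of lowest quarter of readings / overall mean)*100.
sorted lowest 4 of 16: [6.7, 6.8, 6.9, 7.0] -> mean = 6.8500 mm
overall mean = 10.463 mm
DU = (6.8500/10.463)*100 = 65.5 %
Therefore the distribution uniformity DU = 65.5 %.


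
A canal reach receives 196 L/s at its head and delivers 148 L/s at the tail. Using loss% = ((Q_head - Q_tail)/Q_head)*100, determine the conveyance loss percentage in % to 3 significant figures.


loss = ((196 - 148)/196)*100 = 24.5 %
Therefore the conveyance loss percentage = 24.5 %.


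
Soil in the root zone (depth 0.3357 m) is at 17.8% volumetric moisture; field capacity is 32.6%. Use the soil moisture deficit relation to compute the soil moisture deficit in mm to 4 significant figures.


Approach: apply the soil moisture deficit relation, SMD = (FC - theta)/100 * depth * 1000.
SMD = (32.6 - 17.8)/100 * 0.3357 * 1000 = 49.68 mm
Therefore the soil moisture deficit = 49.68 mm.


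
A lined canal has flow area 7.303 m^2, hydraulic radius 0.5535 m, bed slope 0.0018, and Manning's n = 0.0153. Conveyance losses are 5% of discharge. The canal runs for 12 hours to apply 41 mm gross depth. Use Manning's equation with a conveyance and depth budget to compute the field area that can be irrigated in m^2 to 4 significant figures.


Approach: apply Manning's equation with a conveyance and depth budget, Q = (1/n)*A*R^(2/3)*S^(1/2); Q_field = Q*(1-loss); Area = Q_field*t/(d/1000).
Step 1 — canal discharge (Manning's equation):
  Q = (1/0.0153) * 7.303 * 0.5535^(2/3) * 0.0018^(1/2) = 13.6518 m^3/s
Step 2 — delivered flow: Q_field = 13.6518*(1 - 5/100) = 12.9692 m^3/s
Step 3 — volume delivered: V = 12.9692 * 12*3600 = 560272 m^3
Step 4 — area served: A = V / (depth/1000) = 560272 / 0.041 = 13670000 m^2
Therefore the field area that can be irrigated = 13670000 m^2.


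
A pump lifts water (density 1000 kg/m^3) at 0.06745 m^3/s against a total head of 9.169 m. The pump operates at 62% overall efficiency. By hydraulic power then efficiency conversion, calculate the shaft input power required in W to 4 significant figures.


Approach: apply hydraulic power then efficiency conversion, P = rho*g*Q*H; P_in = P/eta.
Step 1 — hydraulic power (P = rho*g*Q*H):
  P = 1000 * 9.81 * 0.06745 * 9.169 = 6066.99 W
Step 2 — input power: P_in = P/eta = 6066.99 / 0.62 = 9785 W
Therefore the shaft input power required = 9785 W.


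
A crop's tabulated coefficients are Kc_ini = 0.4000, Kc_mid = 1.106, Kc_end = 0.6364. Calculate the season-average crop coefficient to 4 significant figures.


Approach: apply a simple seasonal average, Kc_avg = (Kc_ini + Kc_mid + Kc_end)/3.
Kc_avg = (0.4000 + 1.106 + 0.6364)/3 = 0.7141
Therefore the season-average crop coefficient = 0.7141.


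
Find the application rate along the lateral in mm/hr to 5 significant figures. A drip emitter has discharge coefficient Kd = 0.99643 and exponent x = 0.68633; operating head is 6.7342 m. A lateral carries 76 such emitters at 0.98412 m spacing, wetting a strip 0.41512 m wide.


Approach: apply the emitter equation with a lateral mass balance, q = Kd*h^x; Q = n*q; rate = Q/(n*spacing*width).
Step 1 — single emitter flow (q = Kd*h^x):
  q = 0.99643 * 6.7342^0.68633 = 3.689133 L/hr
Step 2 — total lateral flow: Q = 76 * 3.689133 = 280.3741 L/hr
Step 3 — wetted area: A = 76 * 0.98412 * 0.41512 = 31.04812 m^2
Step 4 — application rate: Q/A = 280.3741/31.04812 = 9.0303 mm/hr
Therefore the application rate along the lateral = 9.0303 mm/hr.


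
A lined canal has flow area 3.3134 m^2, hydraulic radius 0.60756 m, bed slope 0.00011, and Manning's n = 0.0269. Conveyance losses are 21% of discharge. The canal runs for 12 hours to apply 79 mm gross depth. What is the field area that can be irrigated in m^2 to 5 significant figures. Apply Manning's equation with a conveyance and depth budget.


Approach: apply Manning's equation with a conveyance and depth budget, Q = (1/n)*A*R^(2/3)*S^(1/2); Q_field = Q*(1-loss); Area = Q_field*t/(d/1000).
Step 1 — canal discharge (Manning's equation):
  Q = (1/0.0269) * 3.3134 * 0.60756^(2/3) * 0.00011^(1/2) = 0.9267104 m^3/s
Step 2 — delivered flow: Q_field = 0.9267104*(1 - 21/100) = 0.7321012 m^3/s
Step 3 — volume delivered: V = 0.7321012 * 12*3600 = 31626.77 m^3
Step 4 — area served: A = V / (depth/1000) = 31626.77 / 0.079 = 400340 m^2
Therefore the field area that can be irrigated = 400340 m^2.


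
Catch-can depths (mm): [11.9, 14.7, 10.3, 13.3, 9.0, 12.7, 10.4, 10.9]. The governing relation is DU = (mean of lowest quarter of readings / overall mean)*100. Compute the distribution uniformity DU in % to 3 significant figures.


sorted lowest 2 of 8: [9.0, 10.3] -> mean = 9.6500 mm
overall mean = 11.650 mm
DU = (9.6500/11.650)*100 = 82.8 %
Therefore the distribution uniformity DU = 82.8 %.


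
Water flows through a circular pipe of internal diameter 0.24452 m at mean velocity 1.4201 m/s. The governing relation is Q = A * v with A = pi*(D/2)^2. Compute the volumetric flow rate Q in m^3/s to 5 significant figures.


A = pi*(0.24452/2)^2 = 0.04695898 m^2
Q = 0.04695898 * 1.4201 = 0.066686 m^3/s
Therefore the volumetric flow rate Q = 0.066686 m^3/s.


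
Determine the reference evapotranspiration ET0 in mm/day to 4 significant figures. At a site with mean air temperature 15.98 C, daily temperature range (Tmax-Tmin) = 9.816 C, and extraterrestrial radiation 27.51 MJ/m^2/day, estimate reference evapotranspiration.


Approach: apply the Hargreaves-Samani method, ET0 = 0.0023*(Tmean+17.8)*sqrt(Tmax-Tmin)*0.408*Ra.
ET0 = 0.0023*(15.98+17.8)*sqrt(9.816)*0.408*27.51 = 2.732 mm/day
Therefore the reference evapotranspiration ET0 = 2.732 mm/day.


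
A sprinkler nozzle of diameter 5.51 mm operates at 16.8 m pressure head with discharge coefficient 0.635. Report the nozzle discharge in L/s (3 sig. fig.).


Approach: apply the orifice equation, Q = Cd*A*sqrt(2*g*h), A = pi*(d/2)^2.
A = pi*(5.51e-3/2)^2 = 2.3845e-05 m^2
Q = 0.635 * 2.3845e-05 * sqrt(2*9.81*16.8) * 1000 = 0.275 L/s
Therefore the nozzle discharge = 0.275 L/s.


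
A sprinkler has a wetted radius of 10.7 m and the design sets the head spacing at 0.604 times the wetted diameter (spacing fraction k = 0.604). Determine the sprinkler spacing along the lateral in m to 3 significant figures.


Approach: apply the sprinkler spacing rule (spacing as a fraction of wetted diameter), S = k*(2*R).
S = 0.604 * (2 * 10.7) = 12.9 m
Therefore the sprinkler spacing along the lateral = 12.9 m.


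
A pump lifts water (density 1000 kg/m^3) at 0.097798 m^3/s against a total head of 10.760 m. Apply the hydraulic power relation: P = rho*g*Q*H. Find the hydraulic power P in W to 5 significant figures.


P = 1000 * 9.81 * 0.097798 * 10.760 = 10323 W
Therefore the hydraulic power P = 10323 W.


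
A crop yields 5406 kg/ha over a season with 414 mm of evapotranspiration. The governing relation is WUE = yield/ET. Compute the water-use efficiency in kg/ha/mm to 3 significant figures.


WUE = 5406 / 414 = 13.1 kg/ha/mm
Therefore the water-use efficiency = 13.1 kg/ha/mm.


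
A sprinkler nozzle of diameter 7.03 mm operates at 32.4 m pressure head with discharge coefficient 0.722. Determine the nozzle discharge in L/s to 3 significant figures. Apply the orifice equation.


Approach: apply the orifice equation, Q = Cd*A*sqrt(2*g*h), A = pi*(d/2)^2.
A = pi*(7.03e-3/2)^2 = 3.8815e-05 m^2
Q = 0.722 * 3.8815e-05 * sqrt(2*9.81*32.4) * 1000 = 0.707 L/s
Therefore the nozzle discharge = 0.707 L/s.


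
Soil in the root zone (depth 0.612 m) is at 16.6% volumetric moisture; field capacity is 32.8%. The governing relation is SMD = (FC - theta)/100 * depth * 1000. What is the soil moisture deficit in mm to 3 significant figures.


SMD = (32.8 - 16.6)/100 * 0.612 * 1000 = 99.1 mm
Therefore the soil moisture deficit = 99.1 mm.


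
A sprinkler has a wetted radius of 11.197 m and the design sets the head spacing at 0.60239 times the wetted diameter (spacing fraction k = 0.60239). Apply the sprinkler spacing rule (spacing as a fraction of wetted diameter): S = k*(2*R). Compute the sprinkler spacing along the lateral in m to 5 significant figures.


S = 0.60239 * (2 * 11.197) = 13.490 m
Therefore the sprinkler spacing along the lateral = 13.490 m.


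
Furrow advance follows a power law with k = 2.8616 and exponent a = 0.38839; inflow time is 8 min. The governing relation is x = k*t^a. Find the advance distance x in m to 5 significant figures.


x = 2.8616 * 8^0.38839 = 6.4174 m
Therefore the advance distance x = 6.4174 m.


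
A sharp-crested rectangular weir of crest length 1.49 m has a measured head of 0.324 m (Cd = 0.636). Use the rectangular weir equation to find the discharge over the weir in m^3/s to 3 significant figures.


Approach: apply the rectangular weir equation, Q = (2/3)*Cd*L*sqrt(2g)*H^1.5.
Q = (2/3)*0.636*1.49*sqrt(2*9.81)*0.324^1.5 = 0.516 m^3/s
Therefore the discharge over the weir = 0.516 m^3/s.


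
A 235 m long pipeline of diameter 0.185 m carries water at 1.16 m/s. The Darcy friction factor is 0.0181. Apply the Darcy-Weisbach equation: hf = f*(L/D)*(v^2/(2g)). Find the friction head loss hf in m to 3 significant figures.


hf = 0.0181 * (235/0.185) * (1.16^2 / (2*9.81))
hf = 1.58 m
Therefore the friction head loss hf = 1.58 m.


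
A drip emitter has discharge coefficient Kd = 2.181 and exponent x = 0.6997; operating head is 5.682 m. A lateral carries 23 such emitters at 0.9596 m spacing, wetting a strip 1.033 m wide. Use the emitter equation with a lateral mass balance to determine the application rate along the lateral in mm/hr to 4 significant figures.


Approach: apply the emitter equation with a lateral mass balance, q = Kd*h^x; Q = n*q; rate = Q/(n*spacing*width).
Step 1 — single emitter flow (q = Kd*h^x):
  q = 2.181 * 5.682^0.6997 = 7.35496 L/hr
Step 2 — total lateral flow: Q = 23 * 7.35496 = 169.164 L/hr
Step 3 — wetted area: A = 23 * 0.9596 * 1.033 = 22.7991 m^2
Step 4 — application rate: Q/A = 169.164/22.7991 = 7.420 mm/hr
Therefore the application rate along the lateral = 7.420 mm/hr.


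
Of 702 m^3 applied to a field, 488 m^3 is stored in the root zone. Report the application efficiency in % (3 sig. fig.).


Approach: apply the application efficiency ratio, Ea = (stored/applied)*100.
Ea = (488/702)*100 = 69.5 %
Therefore the application efficiency = 69.5 %.


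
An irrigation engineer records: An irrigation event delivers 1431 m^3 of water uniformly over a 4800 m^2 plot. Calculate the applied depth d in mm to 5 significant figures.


Approach: apply depth from volume over area, d = (V/A)*1000.
d = (1431 / 4800) * 1000 = 298.12 mm
Therefore the applied depth d = 298.12 mm.
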